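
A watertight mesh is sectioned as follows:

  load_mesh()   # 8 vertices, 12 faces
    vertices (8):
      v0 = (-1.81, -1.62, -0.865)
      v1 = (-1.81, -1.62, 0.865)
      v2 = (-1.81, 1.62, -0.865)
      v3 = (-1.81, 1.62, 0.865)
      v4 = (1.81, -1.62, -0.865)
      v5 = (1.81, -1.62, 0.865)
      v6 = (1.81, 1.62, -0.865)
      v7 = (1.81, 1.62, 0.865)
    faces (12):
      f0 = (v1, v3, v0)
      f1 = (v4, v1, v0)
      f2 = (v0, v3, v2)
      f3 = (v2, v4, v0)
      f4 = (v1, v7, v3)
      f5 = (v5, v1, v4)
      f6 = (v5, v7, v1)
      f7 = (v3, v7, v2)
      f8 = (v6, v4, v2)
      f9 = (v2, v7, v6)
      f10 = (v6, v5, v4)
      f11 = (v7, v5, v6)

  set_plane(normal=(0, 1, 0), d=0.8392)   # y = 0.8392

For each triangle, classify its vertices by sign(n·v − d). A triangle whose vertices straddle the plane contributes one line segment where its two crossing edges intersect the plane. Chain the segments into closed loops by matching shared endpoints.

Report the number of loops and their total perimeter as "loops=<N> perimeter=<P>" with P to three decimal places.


loops=1 perimeter=10.700

Straddling triangles (8 of 12):
  (v1,v3,v0) [-+-] → (-1.81, 0.8392, 0.865)–(-1.81, 0.8392, 0.448091)  len=0.4169
  (v0,v3,v2) [-++] → (-1.81, 0.8392, 0.448091)–(-1.81, 0.8392, -0.865)  len=1.3131
  (v2,v4,v0) [+--] → (-0.937625, 0.8392, -0.865)–(-1.81, 0.8392, -0.865)  len=0.8724
  (v1,v7,v3) [-++] → (0.937625, 0.8392, 0.865)–(-1.81, 0.8392, 0.865)  len=2.7476
  (v5,v7,v1) [-+-] → (1.81, 0.8392, 0.865)–(0.937625, 0.8392, 0.865)  len=0.8724
  (v6,v4,v2) [+-+] → (1.81, 0.8392, -0.865)–(-0.937625, 0.8392, -0.865)  len=2.7476
  (v6,v5,v4) [+--] → (1.81, 0.8392, -0.448091)–(1.81, 0.8392, -0.865)  len=0.4169
  (v7,v5,v6) [+-+] → (1.81, 0.8392, 0.865)–(1.81, 0.8392, -0.448091)  len=1.3131

Chained into 1 loop(s):
  loop 1: 8 segments, perimeter = 10.7000
Total perimeter = 10.700


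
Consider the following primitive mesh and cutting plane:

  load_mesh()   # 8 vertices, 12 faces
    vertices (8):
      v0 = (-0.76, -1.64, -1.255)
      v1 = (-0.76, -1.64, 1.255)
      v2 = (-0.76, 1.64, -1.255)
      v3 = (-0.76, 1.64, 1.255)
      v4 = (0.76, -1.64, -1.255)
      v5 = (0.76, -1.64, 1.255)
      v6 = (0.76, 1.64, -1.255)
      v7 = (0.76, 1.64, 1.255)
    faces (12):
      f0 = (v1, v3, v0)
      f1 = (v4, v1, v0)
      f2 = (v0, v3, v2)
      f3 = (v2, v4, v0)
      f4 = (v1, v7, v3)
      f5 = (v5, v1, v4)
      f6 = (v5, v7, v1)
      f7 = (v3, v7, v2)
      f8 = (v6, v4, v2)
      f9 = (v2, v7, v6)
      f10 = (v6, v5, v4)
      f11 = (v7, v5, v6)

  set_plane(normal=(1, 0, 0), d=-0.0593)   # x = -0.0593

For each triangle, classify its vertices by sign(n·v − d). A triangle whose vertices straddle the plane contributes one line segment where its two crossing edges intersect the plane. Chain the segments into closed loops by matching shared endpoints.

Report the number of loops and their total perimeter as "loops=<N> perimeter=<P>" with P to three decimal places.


loops=1 perimeter=11.580

Straddling triangles (8 of 12):
  (v4,v1,v0) [+--] → (-0.0593, -1.64, 0.097923)–(-0.0593, -1.64, -1.255)  len=1.3529
  (v2,v4,v0) [-+-] → (-0.0593, 0.127963, -1.255)–(-0.0593, -1.64, -1.255)  len=1.7680
  (v1,v7,v3) [-+-] → (-0.0593, -0.127963, 1.255)–(-0.0593, 1.64, 1.255)  len=1.7680
  (v5,v1,v4) [+-+] → (-0.0593, -1.64, 1.255)–(-0.0593, -1.64, 0.097923)  len=1.1571
  (v5,v7,v1) [++-] → (-0.0593, -0.127963, 1.255)–(-0.0593, -1.64, 1.255)  len=1.5120
  (v3,v7,v2) [-+-] → (-0.0593, 1.64, 1.255)–(-0.0593, 1.64, -0.097923)  len=1.3529
  (v6,v4,v2) [++-] → (-0.0593, 0.127963, -1.255)–(-0.0593, 1.64, -1.255)  len=1.5120
  (v2,v7,v6) [-++] → (-0.0593, 1.64, -0.097923)–(-0.0593, 1.64, -1.255)  len=1.1571

Chained into 1 loop(s):
  loop 1: 8 segments, perimeter = 11.5800
Total perimeter = 11.580


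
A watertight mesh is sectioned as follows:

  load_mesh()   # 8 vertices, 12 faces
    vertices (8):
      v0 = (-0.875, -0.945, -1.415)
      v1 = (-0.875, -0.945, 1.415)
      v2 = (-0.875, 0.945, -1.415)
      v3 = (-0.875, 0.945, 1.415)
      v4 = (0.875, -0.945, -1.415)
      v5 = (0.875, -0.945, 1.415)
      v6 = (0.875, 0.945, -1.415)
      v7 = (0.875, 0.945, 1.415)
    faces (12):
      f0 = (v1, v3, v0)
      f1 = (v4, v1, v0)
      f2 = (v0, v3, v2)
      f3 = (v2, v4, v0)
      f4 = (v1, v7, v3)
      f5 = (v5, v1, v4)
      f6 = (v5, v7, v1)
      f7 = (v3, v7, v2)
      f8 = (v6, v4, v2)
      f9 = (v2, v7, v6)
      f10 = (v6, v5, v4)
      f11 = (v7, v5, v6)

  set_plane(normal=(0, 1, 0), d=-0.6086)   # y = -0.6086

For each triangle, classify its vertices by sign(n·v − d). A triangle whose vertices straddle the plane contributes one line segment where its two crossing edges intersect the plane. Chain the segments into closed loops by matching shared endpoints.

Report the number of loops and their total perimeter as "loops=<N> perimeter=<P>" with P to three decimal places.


Straddling triangles (8 of 12):
  (v1,v3,v0) [-+-] → (-0.875, -0.6086, 1.415)–(-0.875, -0.6086, -0.91129)  len=2.3263
  (v0,v3,v2) [-++] → (-0.875, -0.6086, -0.91129)–(-0.875, -0.6086, -1.415)  len=0.5037
  (v2,v4,v0) [+--] → (0.563519, -0.6086, -1.415)–(-0.875, -0.6086, -1.415)  len=1.4385
  (v1,v7,v3) [-++] → (-0.563519, -0.6086, 1.415)–(-0.875, -0.6086, 1.415)  len=0.3115
  (v5,v7,v1) [-+-] → (0.875, -0.6086, 1.415)–(-0.563519, -0.6086, 1.415)  len=1.4385
  (v6,v4,v2) [+-+] → (0.875, -0.6086, -1.415)–(0.563519, -0.6086, -1.415)  len=0.3115
  (v6,v5,v4) [+--] → (0.875, -0.6086, 0.91129)–(0.875, -0.6086, -1.415)  len=2.3263
  (v7,v5,v6) [+-+] → (0.875, -0.6086, 1.415)–(0.875, -0.6086, 0.91129)  len=0.5037

Chained into 1 loop(s):
  loop 1: 8 segments, perimeter = 9.1600
Total perimeter = 9.160

loops=1 perimeter=9.160


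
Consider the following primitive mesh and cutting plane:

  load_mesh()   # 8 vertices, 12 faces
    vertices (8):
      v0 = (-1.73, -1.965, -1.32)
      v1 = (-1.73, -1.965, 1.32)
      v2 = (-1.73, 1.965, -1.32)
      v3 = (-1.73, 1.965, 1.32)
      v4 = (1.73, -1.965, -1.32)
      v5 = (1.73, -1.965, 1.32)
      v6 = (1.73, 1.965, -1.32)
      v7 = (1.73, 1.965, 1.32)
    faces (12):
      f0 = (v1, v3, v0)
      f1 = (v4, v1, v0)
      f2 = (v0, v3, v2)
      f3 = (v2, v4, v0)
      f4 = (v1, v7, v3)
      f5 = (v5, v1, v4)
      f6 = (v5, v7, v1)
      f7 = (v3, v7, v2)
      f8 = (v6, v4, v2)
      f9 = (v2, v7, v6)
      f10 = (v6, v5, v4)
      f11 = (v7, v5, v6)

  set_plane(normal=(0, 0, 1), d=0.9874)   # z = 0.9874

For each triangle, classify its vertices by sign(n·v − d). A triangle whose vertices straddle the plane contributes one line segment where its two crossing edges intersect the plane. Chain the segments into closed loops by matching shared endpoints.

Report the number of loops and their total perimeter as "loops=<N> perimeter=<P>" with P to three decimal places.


Straddling triangles (8 of 12):
  (v1,v3,v0) [++-] → (-1.73, 1.46988, 0.9874)–(-1.73, -1.965, 0.9874)  len=3.4349
  (v4,v1,v0) [-+-] → (-1.29409, -1.965, 0.9874)–(-1.73, -1.965, 0.9874)  len=0.4359
  (v0,v3,v2) [-+-] → (-1.73, 1.46988, 0.9874)–(-1.73, 1.965, 0.9874)  len=0.4951
  (v5,v1,v4) [++-] → (-1.29409, -1.965, 0.9874)–(1.73, -1.965, 0.9874)  len=3.0241
  (v3,v7,v2) [++-] → (1.29409, 1.965, 0.9874)–(-1.73, 1.965, 0.9874)  len=3.0241
  (v2,v7,v6) [-+-] → (1.29409, 1.965, 0.9874)–(1.73, 1.965, 0.9874)  len=0.4359
  (v6,v5,v4) [-+-] → (1.73, -1.46988, 0.9874)–(1.73, -1.965, 0.9874)  len=0.4951
  (v7,v5,v6) [++-] → (1.73, -1.46988, 0.9874)–(1.73, 1.965, 0.9874)  len=3.4349

Chained into 1 loop(s):
  loop 1: 8 segments, perimeter = 14.7800
Total perimeter = 14.780

loops=1 perimeter=14.780


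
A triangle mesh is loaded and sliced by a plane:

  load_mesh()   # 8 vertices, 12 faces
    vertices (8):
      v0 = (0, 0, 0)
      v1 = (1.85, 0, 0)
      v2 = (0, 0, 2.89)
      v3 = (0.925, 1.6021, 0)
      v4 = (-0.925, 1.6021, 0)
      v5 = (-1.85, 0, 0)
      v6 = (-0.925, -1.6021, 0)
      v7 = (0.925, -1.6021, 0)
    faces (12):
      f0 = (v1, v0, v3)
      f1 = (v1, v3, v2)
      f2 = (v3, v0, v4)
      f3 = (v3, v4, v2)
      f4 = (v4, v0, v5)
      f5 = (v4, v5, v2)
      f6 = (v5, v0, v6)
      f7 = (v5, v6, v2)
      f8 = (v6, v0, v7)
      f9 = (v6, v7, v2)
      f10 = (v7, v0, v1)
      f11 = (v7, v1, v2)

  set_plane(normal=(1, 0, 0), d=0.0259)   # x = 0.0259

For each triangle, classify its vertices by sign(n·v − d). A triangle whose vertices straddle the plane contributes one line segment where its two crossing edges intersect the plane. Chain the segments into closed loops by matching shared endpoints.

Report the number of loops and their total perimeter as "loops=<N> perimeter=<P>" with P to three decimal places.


Straddling triangles (8 of 12):
  (v1,v0,v3) [+-+] → (0.0259, 0, 0)–(0.0259, 0.0448588, 0)  len=0.0449
  (v1,v3,v2) [++-] → (0.0259, 0.0448588, 2.80908)–(0.0259, 0, 2.84954)  len=0.0604
  (v3,v0,v4) [+--] → (0.0259, 0.0448588, 0)–(0.0259, 1.6021, 0)  len=1.5572
  (v3,v4,v2) [+--] → (0.0259, 1.6021, 0)–(0.0259, 0.0448588, 2.80908)  len=3.2118
  (v6,v0,v7) [--+] → (0.0259, -0.0448588, 0)–(0.0259, -1.6021, 0)  len=1.5572
  (v6,v7,v2) [-+-] → (0.0259, -1.6021, 0)–(0.0259, -0.0448588, 2.80908)  len=3.2118
  (v7,v0,v1) [+-+] → (0.0259, -0.0448588, 0)–(0.0259, 0, 0)  len=0.0449
  (v7,v1,v2) [++-] → (0.0259, 0, 2.84954)–(0.0259, -0.0448588, 2.80908)  len=0.0604

Chained into 1 loop(s):
  loop 1: 8 segments, perimeter = 9.7487
Total perimeter = 9.749

loops=1 perimeter=9.749


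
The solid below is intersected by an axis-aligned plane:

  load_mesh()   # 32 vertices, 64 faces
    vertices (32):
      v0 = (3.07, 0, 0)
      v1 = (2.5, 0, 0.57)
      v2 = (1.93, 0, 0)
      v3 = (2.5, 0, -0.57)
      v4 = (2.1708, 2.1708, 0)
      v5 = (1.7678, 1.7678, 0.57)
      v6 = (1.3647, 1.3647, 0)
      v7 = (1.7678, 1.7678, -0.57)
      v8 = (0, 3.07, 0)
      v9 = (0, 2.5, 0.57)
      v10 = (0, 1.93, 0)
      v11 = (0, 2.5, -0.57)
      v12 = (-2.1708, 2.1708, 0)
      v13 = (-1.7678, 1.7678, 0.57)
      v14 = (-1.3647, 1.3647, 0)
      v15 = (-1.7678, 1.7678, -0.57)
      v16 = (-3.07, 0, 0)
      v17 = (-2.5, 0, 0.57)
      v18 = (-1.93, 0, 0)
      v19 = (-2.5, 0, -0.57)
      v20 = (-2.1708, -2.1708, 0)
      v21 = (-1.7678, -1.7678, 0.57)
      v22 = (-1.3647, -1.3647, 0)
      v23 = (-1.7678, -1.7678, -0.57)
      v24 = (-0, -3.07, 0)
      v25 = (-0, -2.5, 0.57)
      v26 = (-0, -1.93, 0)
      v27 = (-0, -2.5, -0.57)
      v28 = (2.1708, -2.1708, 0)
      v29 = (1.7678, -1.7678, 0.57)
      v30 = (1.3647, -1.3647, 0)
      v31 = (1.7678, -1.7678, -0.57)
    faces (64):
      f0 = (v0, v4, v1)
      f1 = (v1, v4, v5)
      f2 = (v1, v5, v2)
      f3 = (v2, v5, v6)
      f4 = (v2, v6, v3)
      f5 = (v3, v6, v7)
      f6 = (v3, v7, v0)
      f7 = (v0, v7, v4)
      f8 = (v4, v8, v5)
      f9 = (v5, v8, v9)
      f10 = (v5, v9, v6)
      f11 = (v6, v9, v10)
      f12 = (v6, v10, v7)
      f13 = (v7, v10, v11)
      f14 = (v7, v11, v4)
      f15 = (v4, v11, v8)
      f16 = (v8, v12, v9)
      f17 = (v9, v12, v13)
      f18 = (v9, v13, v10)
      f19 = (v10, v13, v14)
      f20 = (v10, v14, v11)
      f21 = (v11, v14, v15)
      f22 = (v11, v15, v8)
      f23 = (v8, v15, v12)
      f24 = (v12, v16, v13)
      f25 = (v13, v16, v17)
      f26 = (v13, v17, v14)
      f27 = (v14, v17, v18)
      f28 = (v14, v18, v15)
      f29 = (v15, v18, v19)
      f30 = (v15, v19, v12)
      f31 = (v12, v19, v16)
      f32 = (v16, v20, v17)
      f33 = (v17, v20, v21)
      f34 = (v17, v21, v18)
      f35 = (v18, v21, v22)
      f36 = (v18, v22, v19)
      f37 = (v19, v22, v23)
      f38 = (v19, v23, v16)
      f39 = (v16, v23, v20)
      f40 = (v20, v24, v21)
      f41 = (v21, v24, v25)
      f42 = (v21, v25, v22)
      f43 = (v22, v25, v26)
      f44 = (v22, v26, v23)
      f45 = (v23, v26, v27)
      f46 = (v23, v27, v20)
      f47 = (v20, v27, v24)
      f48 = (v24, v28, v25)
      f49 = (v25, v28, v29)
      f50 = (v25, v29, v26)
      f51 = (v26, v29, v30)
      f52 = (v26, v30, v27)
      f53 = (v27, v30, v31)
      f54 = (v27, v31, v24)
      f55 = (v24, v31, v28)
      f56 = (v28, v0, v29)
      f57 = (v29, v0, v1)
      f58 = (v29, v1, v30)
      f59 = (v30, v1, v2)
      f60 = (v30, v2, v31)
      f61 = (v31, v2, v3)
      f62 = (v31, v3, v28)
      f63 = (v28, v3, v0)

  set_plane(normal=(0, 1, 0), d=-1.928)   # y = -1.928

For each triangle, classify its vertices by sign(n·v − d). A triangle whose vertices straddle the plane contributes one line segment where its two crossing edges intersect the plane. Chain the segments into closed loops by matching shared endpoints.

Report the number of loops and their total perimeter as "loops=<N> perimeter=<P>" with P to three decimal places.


Straddling triangles (20 of 64):
  (v16,v20,v17) [+-+] → (-2.27137, -1.928, 0)–(-2.20762, -1.928, 0.0637535)  len=0.0902
  (v17,v20,v21) [+-+] → (-2.20762, -1.928, 0.0637535)–(-1.928, -1.928, 0.343414)  len=0.3955
  (v16,v23,v20) [++-] → (-1.928, -1.928, -0.343414)–(-2.27137, -1.928, 0)  len=0.4856
  (v20,v24,v21) [--+] → (-1.55032, -1.928, 0.499877)–(-1.928, -1.928, 0.343414)  len=0.4088
  (v21,v24,v25) [+--] → (-1.55032, -1.928, 0.499877)–(-1.38102, -1.928, 0.57)  len=0.1832
  (v21,v25,v22) [+-+] → (-1.38102, -1.928, 0.57)–(-0.687579, -1.928, 0.282816)  len=0.7506
  (v22,v25,v26) [+--] → (-0.687579, -1.928, 0.282816)–(-0.00482823, -1.928, 0)  len=0.7390
  (v22,v26,v23) [+-+] → (-0.00482823, -1.928, 0)–(-0.0217978, -1.928, -0.00702836)  len=0.0184
  (v23,v26,v27) [+--] → (-0.0217978, -1.928, -0.00702836)–(-1.38102, -1.928, -0.57)  len=1.4712
  (v23,v27,v20) [+--] → (-1.38102, -1.928, -0.57)–(-1.928, -1.928, -0.343414)  len=0.5921
  (v25,v28,v29) [--+] → (1.928, -1.928, 0.343414)–(1.38102, -1.928, 0.57)  len=0.5921
  (v25,v29,v26) [-+-] → (1.38102, -1.928, 0.57)–(0.0217978, -1.928, 0.00702836)  len=1.4712
  (v26,v29,v30) [-++] → (0.0217978, -1.928, 0.00702836)–(0.00482823, -1.928, 0)  len=0.0184
  (v26,v30,v27) [-+-] → (0.00482823, -1.928, 0)–(0.687579, -1.928, -0.282816)  len=0.7390
  (v27,v30,v31) [-++] → (0.687579, -1.928, -0.282816)–(1.38102, -1.928, -0.57)  len=0.7506
  (v27,v31,v24) [-+-] → (1.38102, -1.928, -0.57)–(1.55032, -1.928, -0.499877)  len=0.1832
  (v24,v31,v28) [-+-] → (1.55032, -1.928, -0.499877)–(1.928, -1.928, -0.343414)  len=0.4088
  (v28,v0,v29) [-++] → (2.27137, -1.928, 0)–(1.928, -1.928, 0.343414)  len=0.4856
  (v31,v3,v28) [++-] → (2.20762, -1.928, -0.0637535)–(1.928, -1.928, -0.343414)  len=0.3955
  (v28,v3,v0) [-++] → (2.20762, -1.928, -0.0637535)–(2.27137, -1.928, 0)  len=0.0902

Chained into 2 loop(s):
  loop 1: 10 segments, perimeter = 5.1345
  loop 2: 10 segments, perimeter = 5.1345
Total perimeter = 10.269

loops=2 perimeter=10.269


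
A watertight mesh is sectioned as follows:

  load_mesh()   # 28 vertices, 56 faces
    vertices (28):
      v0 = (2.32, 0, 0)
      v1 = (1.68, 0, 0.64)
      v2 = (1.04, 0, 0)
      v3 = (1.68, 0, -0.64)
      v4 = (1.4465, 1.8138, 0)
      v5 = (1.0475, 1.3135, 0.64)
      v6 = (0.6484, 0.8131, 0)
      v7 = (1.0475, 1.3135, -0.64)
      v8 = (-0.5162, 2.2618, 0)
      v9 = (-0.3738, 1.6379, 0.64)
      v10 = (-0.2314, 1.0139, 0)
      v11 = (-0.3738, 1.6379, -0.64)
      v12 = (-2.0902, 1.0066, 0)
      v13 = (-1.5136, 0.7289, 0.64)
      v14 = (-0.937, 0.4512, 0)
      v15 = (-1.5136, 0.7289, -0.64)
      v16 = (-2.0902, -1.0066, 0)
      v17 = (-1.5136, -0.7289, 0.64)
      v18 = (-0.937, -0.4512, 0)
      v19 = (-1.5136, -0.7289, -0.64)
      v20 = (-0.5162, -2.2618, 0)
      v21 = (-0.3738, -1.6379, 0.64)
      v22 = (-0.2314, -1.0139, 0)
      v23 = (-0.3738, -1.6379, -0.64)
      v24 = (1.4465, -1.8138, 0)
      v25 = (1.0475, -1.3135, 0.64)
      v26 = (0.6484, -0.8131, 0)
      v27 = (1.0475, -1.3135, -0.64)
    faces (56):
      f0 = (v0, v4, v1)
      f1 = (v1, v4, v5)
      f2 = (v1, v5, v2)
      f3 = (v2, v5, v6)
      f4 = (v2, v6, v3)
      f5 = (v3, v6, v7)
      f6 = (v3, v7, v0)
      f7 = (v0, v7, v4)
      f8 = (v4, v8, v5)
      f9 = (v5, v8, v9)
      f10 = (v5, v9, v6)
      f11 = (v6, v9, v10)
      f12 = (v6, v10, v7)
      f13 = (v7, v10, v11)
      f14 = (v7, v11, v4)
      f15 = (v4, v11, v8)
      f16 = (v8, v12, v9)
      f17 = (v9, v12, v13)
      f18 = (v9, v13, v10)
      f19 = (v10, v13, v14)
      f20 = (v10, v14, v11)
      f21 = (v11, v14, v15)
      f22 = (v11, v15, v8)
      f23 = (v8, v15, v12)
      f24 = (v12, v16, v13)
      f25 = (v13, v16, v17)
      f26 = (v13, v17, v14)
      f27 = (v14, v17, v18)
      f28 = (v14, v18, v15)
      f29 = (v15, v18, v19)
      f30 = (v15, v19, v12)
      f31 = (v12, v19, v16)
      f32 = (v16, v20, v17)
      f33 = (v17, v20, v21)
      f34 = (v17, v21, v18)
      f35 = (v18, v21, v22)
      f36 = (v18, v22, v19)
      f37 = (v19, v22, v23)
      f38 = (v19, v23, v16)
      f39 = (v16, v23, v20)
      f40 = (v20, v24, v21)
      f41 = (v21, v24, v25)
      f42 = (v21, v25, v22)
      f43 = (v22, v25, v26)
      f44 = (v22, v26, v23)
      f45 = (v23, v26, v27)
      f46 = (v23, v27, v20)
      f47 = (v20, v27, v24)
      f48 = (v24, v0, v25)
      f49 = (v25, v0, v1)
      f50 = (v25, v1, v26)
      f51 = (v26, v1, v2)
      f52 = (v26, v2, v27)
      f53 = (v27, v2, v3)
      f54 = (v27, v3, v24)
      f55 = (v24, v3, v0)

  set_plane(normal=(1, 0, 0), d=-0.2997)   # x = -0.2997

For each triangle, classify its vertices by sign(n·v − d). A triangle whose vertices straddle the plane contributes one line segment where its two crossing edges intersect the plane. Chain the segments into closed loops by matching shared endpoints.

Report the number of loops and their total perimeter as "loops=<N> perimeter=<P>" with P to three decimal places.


loops=2 perimeter=7.173

Straddling triangles (20 of 56):
  (v4,v8,v5) [+-+] → (-0.2997, 2.21238, 0)–(-0.2997, 2.1305, 0.0886103)  len=0.1206
  (v5,v8,v9) [+--] → (-0.2997, 2.1305, 0.0886103)–(-0.2997, 1.62099, 0.64)  len=0.7508
  (v5,v9,v6) [+-+] → (-0.2997, 1.62099, 0.64)–(-0.2997, 1.57811, 0.593606)  len=0.0632
  (v6,v9,v10) [+-+] → (-0.2997, 1.57811, 0.593606)–(-0.2997, 1.31319, 0.306966)  len=0.3903
  (v7,v10,v11) [++-] → (-0.2997, 1.31319, -0.306966)–(-0.2997, 1.62099, -0.64)  len=0.4535
  (v7,v11,v4) [+-+] → (-0.2997, 1.62099, -0.64)–(-0.2997, 1.64506, -0.613947)  len=0.0355
  (v4,v11,v8) [+--] → (-0.2997, 1.64506, -0.613947)–(-0.2997, 2.21238, 0)  len=0.8359
  (v9,v13,v10) [--+] → (-0.2997, 0.998719, 0.0340914)–(-0.2997, 1.31319, 0.306966)  len=0.4164
  (v10,v13,v14) [+--] → (-0.2997, 0.998719, 0.0340914)–(-0.2997, 0.959432, 0)  len=0.0520
  (v10,v14,v11) [+--] → (-0.2997, 0.959432, 0)–(-0.2997, 1.31319, -0.306966)  len=0.4684
  (v18,v21,v22) [--+] → (-0.2997, -1.31319, 0.306966)–(-0.2997, -0.959432, 0)  len=0.4684
  (v18,v22,v19) [-+-] → (-0.2997, -0.959432, 0)–(-0.2997, -0.998719, -0.0340914)  len=0.0520
  (v19,v22,v23) [-+-] → (-0.2997, -0.998719, -0.0340914)–(-0.2997, -1.31319, -0.306966)  len=0.4164
  (v20,v24,v21) [-+-] → (-0.2997, -2.21238, 0)–(-0.2997, -1.64506, 0.613947)  len=0.8359
  (v21,v24,v25) [-++] → (-0.2997, -1.64506, 0.613947)–(-0.2997, -1.62099, 0.64)  len=0.0355
  (v21,v25,v22) [-++] → (-0.2997, -1.62099, 0.64)–(-0.2997, -1.31319, 0.306966)  len=0.4535
  (v22,v26,v23) [++-] → (-0.2997, -1.57811, -0.593606)–(-0.2997, -1.31319, -0.306966)  len=0.3903
  (v23,v26,v27) [-++] → (-0.2997, -1.57811, -0.593606)–(-0.2997, -1.62099, -0.64)  len=0.0632
  (v23,v27,v20) [-+-] → (-0.2997, -1.62099, -0.64)–(-0.2997, -2.1305, -0.0886103)  len=0.7508
  (v20,v27,v24) [-++] → (-0.2997, -2.1305, -0.0886103)–(-0.2997, -2.21238, 0)  len=0.1206

Chained into 2 loop(s):
  loop 1: 10 segments, perimeter = 3.5865
  loop 2: 10 segments, perimeter = 3.5865
Total perimeter = 7.173


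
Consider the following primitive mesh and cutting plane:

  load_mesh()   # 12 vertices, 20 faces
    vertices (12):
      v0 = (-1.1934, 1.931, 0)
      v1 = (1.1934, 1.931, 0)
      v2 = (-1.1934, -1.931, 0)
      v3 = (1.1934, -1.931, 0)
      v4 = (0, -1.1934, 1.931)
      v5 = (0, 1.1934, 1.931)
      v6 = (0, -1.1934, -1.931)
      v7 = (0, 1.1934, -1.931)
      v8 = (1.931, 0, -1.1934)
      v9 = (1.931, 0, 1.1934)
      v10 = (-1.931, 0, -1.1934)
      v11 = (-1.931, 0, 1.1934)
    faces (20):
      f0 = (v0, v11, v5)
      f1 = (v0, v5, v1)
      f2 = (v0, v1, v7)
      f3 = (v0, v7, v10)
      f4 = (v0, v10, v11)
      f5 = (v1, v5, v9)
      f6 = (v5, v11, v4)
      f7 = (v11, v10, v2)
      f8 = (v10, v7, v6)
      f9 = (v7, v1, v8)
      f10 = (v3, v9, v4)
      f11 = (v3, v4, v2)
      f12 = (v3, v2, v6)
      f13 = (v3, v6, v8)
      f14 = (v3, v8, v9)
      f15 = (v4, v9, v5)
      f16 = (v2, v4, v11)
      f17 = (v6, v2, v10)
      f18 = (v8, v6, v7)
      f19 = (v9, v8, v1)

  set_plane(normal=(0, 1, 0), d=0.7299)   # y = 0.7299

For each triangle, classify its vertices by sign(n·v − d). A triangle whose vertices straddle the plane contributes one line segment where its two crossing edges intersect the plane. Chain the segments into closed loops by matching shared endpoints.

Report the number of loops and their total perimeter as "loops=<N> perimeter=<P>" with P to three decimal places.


Straddling triangles (10 of 20):
  (v0,v11,v5) [+-+] → (-1.65219, 0.7299, 0.742306)–(-0.749974, 0.7299, 1.64453)  len=1.2759
  (v0,v7,v10) [++-] → (-0.749974, 0.7299, -1.64453)–(-1.65219, 0.7299, -0.742306)  len=1.2759
  (v0,v10,v11) [+--] → (-1.65219, 0.7299, -0.742306)–(-1.65219, 0.7299, 0.742306)  len=1.4846
  (v1,v5,v9) [++-] → (0.749974, 0.7299, 1.64453)–(1.65219, 0.7299, 0.742306)  len=1.2759
  (v5,v11,v4) [+--] → (-0.749974, 0.7299, 1.64453)–(0, 0.7299, 1.931)  len=0.8028
  (v10,v7,v6) [-+-] → (-0.749974, 0.7299, -1.64453)–(0, 0.7299, -1.931)  len=0.8028
  (v7,v1,v8) [++-] → (1.65219, 0.7299, -0.742306)–(0.749974, 0.7299, -1.64453)  len=1.2759
  (v4,v9,v5) [--+] → (0.749974, 0.7299, 1.64453)–(0, 0.7299, 1.931)  len=0.8028
  (v8,v6,v7) [--+] → (0, 0.7299, -1.931)–(0.749974, 0.7299, -1.64453)  len=0.8028
  (v9,v8,v1) [--+] → (1.65219, 0.7299, -0.742306)–(1.65219, 0.7299, 0.742306)  len=1.4846

Chained into 1 loop(s):
  loop 1: 10 segments, perimeter = 11.2843
Total perimeter = 11.284

loops=1 perimeter=11.284


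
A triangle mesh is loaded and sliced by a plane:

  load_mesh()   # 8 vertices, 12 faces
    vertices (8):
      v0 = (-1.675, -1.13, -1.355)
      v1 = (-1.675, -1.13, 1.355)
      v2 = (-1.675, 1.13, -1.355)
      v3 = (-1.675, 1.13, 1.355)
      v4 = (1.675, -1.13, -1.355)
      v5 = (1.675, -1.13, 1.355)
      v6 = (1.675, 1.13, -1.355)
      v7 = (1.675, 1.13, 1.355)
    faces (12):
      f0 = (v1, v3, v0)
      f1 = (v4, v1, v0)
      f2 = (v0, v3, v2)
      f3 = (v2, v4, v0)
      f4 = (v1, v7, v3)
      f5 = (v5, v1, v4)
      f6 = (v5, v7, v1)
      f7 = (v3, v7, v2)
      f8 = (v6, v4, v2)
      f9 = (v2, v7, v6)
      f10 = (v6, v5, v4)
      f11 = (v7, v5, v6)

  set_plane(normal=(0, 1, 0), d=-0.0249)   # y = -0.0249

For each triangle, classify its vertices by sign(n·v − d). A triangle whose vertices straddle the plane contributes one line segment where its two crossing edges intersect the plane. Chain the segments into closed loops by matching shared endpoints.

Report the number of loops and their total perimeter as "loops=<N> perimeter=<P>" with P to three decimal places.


Straddling triangles (8 of 12):
  (v1,v3,v0) [-+-] → (-1.675, -0.0249, 1.355)–(-1.675, -0.0249, -0.029858)  len=1.3849
  (v0,v3,v2) [-++] → (-1.675, -0.0249, -0.029858)–(-1.675, -0.0249, -1.355)  len=1.3251
  (v2,v4,v0) [+--] → (0.0369093, -0.0249, -1.355)–(-1.675, -0.0249, -1.355)  len=1.7119
  (v1,v7,v3) [-++] → (-0.0369093, -0.0249, 1.355)–(-1.675, -0.0249, 1.355)  len=1.6381
  (v5,v7,v1) [-+-] → (1.675, -0.0249, 1.355)–(-0.0369093, -0.0249, 1.355)  len=1.7119
  (v6,v4,v2) [+-+] → (1.675, -0.0249, -1.355)–(0.0369093, -0.0249, -1.355)  len=1.6381
  (v6,v5,v4) [+--] → (1.675, -0.0249, 0.029858)–(1.675, -0.0249, -1.355)  len=1.3849
  (v7,v5,v6) [+-+] → (1.675, -0.0249, 1.355)–(1.675, -0.0249, 0.029858)  len=1.3251

Chained into 1 loop(s):
  loop 1: 8 segments, perimeter = 12.1200
Total perimeter = 12.120

loops=1 perimeter=12.120


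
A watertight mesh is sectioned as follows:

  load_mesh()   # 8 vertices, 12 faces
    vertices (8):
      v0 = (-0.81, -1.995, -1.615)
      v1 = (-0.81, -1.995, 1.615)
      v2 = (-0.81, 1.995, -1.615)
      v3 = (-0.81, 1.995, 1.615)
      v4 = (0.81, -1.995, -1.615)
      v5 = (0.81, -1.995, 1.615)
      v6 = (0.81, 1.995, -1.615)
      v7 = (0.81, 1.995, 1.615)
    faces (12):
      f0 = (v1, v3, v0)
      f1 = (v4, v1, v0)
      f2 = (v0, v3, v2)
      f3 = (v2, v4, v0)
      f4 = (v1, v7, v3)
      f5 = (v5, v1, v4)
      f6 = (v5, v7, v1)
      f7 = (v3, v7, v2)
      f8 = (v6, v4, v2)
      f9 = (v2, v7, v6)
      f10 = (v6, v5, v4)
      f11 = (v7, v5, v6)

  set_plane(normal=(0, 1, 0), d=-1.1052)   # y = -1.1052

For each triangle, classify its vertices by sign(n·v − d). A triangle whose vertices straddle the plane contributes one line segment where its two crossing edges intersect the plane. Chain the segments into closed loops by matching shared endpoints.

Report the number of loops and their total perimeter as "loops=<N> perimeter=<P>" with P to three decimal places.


Straddling triangles (8 of 12):
  (v1,v3,v0) [-+-] → (-0.81, -1.1052, 1.615)–(-0.81, -1.1052, -0.894686)  len=2.5097
  (v0,v3,v2) [-++] → (-0.81, -1.1052, -0.894686)–(-0.81, -1.1052, -1.615)  len=0.7203
  (v2,v4,v0) [+--] → (0.448728, -1.1052, -1.615)–(-0.81, -1.1052, -1.615)  len=1.2587
  (v1,v7,v3) [-++] → (-0.448728, -1.1052, 1.615)–(-0.81, -1.1052, 1.615)  len=0.3613
  (v5,v7,v1) [-+-] → (0.81, -1.1052, 1.615)–(-0.448728, -1.1052, 1.615)  len=1.2587
  (v6,v4,v2) [+-+] → (0.81, -1.1052, -1.615)–(0.448728, -1.1052, -1.615)  len=0.3613
  (v6,v5,v4) [+--] → (0.81, -1.1052, 0.894686)–(0.81, -1.1052, -1.615)  len=2.5097
  (v7,v5,v6) [+-+] → (0.81, -1.1052, 1.615)–(0.81, -1.1052, 0.894686)  len=0.7203

Chained into 1 loop(s):
  loop 1: 8 segments, perimeter = 9.7000
Total perimeter = 9.700

loops=1 perimeter=9.700


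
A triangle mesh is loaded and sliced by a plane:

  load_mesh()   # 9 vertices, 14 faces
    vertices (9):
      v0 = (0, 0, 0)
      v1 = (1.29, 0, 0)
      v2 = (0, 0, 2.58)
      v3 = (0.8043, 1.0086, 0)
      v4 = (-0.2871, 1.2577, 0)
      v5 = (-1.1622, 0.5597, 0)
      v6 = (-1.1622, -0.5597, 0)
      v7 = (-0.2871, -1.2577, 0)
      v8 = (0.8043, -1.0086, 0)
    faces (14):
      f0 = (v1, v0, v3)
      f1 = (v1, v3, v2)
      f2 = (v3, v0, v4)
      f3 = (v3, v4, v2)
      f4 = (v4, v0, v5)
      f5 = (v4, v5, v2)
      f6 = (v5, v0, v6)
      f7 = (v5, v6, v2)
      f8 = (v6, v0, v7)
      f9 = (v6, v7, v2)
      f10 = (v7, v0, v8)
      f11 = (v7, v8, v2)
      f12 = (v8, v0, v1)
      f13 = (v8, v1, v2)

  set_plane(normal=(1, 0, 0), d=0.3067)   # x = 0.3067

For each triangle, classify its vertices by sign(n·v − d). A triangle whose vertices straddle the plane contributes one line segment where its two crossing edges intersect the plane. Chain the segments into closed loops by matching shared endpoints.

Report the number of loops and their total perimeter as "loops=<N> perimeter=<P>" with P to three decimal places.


loops=1 perimeter=6.829

Straddling triangles (8 of 14):
  (v1,v0,v3) [+-+] → (0.3067, 0, 0)–(0.3067, 0.384605, 0)  len=0.3846
  (v1,v3,v2) [++-] → (0.3067, 0.384605, 1.59618)–(0.3067, 0, 1.9666)  len=0.5340
  (v3,v0,v4) [+--] → (0.3067, 0.384605, 0)–(0.3067, 1.12217, 0)  len=0.7376
  (v3,v4,v2) [+--] → (0.3067, 1.12217, 0)–(0.3067, 0.384605, 1.59618)  len=1.7584
  (v7,v0,v8) [--+] → (0.3067, -0.384605, 0)–(0.3067, -1.12217, 0)  len=0.7376
  (v7,v8,v2) [-+-] → (0.3067, -1.12217, 0)–(0.3067, -0.384605, 1.59618)  len=1.7584
  (v8,v0,v1) [+-+] → (0.3067, -0.384605, 0)–(0.3067, 0, 0)  len=0.3846
  (v8,v1,v2) [++-] → (0.3067, 0, 1.9666)–(0.3067, -0.384605, 1.59618)  len=0.5340

Chained into 1 loop(s):
  loop 1: 8 segments, perimeter = 6.8290
Total perimeter = 6.829


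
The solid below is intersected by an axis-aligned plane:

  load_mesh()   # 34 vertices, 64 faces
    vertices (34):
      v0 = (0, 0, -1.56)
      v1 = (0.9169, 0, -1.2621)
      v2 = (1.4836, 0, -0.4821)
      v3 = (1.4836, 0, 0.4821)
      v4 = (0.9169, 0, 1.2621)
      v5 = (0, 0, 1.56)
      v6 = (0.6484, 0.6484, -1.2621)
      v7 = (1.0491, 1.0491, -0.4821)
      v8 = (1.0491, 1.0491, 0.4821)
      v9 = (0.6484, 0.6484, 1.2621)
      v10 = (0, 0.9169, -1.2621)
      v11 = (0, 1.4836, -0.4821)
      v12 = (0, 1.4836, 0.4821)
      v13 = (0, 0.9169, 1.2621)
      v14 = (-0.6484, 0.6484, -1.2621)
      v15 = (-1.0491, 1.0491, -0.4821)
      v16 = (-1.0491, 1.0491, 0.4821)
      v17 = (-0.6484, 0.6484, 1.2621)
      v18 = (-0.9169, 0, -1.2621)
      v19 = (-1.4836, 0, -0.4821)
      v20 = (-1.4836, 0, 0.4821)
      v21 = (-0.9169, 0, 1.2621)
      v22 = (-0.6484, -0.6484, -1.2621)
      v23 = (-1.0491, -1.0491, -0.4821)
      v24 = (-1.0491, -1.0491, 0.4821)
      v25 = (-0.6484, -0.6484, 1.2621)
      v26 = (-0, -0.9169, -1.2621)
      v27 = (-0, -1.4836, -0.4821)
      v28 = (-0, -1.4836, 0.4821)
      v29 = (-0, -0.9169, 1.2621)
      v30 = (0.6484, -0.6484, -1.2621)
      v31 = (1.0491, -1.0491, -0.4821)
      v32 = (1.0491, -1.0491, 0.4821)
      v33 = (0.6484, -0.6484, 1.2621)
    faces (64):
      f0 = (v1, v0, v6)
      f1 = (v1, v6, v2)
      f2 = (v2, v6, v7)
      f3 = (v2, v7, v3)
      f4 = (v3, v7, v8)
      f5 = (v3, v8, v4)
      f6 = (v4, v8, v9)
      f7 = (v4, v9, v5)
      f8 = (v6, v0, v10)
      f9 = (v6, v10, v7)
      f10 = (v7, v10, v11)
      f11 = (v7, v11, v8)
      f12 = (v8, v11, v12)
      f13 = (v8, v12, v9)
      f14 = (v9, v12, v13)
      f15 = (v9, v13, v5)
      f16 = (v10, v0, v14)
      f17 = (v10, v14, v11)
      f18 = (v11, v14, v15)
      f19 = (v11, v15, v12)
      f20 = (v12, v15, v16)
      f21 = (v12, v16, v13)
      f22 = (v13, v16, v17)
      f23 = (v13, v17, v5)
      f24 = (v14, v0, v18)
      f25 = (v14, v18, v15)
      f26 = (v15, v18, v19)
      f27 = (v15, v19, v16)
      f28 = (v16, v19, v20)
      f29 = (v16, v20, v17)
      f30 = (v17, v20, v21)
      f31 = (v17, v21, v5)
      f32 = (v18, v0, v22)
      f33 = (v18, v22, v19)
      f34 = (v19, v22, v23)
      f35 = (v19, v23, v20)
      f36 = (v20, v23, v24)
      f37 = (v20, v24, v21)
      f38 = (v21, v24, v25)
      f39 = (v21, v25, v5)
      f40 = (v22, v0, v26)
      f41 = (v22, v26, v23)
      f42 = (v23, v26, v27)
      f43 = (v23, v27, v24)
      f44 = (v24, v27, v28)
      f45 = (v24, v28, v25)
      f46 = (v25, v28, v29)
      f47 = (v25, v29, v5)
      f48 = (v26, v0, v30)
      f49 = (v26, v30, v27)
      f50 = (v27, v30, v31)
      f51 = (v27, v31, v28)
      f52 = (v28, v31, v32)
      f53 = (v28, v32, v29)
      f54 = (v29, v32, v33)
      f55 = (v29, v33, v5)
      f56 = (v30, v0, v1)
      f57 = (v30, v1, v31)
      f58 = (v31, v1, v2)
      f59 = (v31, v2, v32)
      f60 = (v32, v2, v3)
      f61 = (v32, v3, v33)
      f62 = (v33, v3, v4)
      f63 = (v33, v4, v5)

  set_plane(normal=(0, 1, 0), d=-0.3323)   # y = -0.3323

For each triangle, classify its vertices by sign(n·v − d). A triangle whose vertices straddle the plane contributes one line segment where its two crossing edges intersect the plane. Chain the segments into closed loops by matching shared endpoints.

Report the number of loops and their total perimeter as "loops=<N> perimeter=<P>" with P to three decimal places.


Straddling triangles (20 of 64):
  (v18,v0,v22) [++-] → (-0.3323, -0.3323, -1.40733)–(-0.779296, -0.3323, -1.2621)  len=0.4700
  (v18,v22,v19) [+-+] → (-0.779296, -0.3323, -1.2621)–(-1.05557, -0.3323, -0.881844)  len=0.4700
  (v19,v22,v23) [+--] → (-1.05557, -0.3323, -0.881844)–(-1.34597, -0.3323, -0.4821)  len=0.4941
  (v19,v23,v20) [+-+] → (-1.34597, -0.3323, -0.4821)–(-1.34597, -0.3323, 0.176692)  len=0.6588
  (v20,v23,v24) [+--] → (-1.34597, -0.3323, 0.176692)–(-1.34597, -0.3323, 0.4821)  len=0.3054
  (v20,v24,v21) [+-+] → (-1.34597, -0.3323, 0.4821)–(-0.958774, -0.3323, 1.01504)  len=0.6587
  (v21,v24,v25) [+--] → (-0.958774, -0.3323, 1.01504)–(-0.779296, -0.3323, 1.2621)  len=0.3054
  (v21,v25,v5) [+-+] → (-0.779296, -0.3323, 1.2621)–(-0.3323, -0.3323, 1.40733)  len=0.4700
  (v22,v0,v26) [-+-] → (-0.3323, -0.3323, -1.40733)–(0, -0.3323, -1.45204)  len=0.3353
  (v25,v29,v5) [--+] → (0, -0.3323, 1.45204)–(-0.3323, -0.3323, 1.40733)  len=0.3353
  (v26,v0,v30) [-+-] → (0, -0.3323, -1.45204)–(0.3323, -0.3323, -1.40733)  len=0.3353
  (v29,v33,v5) [--+] → (0.3323, -0.3323, 1.40733)–(0, -0.3323, 1.45204)  len=0.3353
  (v30,v0,v1) [-++] → (0.3323, -0.3323, -1.40733)–(0.779296, -0.3323, -1.2621)  len=0.4700
  (v30,v1,v31) [-+-] → (0.779296, -0.3323, -1.2621)–(0.958774, -0.3323, -1.01504)  len=0.3054
  (v31,v1,v2) [-++] → (0.958774, -0.3323, -1.01504)–(1.34597, -0.3323, -0.4821)  len=0.6587
  (v31,v2,v32) [-+-] → (1.34597, -0.3323, -0.4821)–(1.34597, -0.3323, -0.176692)  len=0.3054
  (v32,v2,v3) [-++] → (1.34597, -0.3323, -0.176692)–(1.34597, -0.3323, 0.4821)  len=0.6588
  (v32,v3,v33) [-+-] → (1.34597, -0.3323, 0.4821)–(1.05557, -0.3323, 0.881844)  len=0.4941
  (v33,v3,v4) [-++] → (1.05557, -0.3323, 0.881844)–(0.779296, -0.3323, 1.2621)  len=0.4700
  (v33,v4,v5) [-++] → (0.779296, -0.3323, 1.2621)–(0.3323, -0.3323, 1.40733)  len=0.4700

Chained into 1 loop(s):
  loop 1: 20 segments, perimeter = 9.0060
Total perimeter = 9.006

loops=1 perimeter=9.006


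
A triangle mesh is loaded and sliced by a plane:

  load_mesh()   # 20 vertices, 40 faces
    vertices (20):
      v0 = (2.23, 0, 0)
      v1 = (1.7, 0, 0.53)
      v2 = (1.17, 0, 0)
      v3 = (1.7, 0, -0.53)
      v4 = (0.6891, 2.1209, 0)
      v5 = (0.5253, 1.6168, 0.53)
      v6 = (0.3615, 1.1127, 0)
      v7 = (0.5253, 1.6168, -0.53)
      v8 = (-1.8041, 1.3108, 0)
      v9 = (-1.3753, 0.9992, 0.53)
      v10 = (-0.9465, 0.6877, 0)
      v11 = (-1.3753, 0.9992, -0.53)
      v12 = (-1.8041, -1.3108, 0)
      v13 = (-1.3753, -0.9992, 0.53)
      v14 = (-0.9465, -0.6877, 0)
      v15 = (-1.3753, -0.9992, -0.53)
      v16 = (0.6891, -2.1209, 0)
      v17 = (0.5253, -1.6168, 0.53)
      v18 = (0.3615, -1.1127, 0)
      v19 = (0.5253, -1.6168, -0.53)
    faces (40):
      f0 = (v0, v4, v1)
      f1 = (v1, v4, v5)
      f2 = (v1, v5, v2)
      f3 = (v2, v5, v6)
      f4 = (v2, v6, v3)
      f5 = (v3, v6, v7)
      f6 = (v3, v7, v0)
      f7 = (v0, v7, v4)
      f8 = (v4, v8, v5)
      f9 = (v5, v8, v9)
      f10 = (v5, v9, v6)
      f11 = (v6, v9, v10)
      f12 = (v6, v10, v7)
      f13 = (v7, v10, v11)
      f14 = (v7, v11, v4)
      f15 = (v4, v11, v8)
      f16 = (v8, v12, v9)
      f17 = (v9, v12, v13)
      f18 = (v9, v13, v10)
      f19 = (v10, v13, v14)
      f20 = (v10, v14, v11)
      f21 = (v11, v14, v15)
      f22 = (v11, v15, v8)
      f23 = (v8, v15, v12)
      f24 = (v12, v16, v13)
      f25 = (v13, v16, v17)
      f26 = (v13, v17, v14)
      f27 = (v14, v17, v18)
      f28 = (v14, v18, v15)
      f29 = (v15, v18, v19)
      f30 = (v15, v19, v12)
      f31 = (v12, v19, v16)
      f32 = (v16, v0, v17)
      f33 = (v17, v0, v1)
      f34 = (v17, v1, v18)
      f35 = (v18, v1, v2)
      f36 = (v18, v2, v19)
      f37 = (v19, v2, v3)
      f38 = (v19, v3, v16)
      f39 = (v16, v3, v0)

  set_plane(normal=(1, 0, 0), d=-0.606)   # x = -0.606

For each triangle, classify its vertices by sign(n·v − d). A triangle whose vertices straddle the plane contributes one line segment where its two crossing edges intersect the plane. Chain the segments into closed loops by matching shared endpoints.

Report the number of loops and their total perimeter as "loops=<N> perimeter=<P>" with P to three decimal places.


loops=2 perimeter=5.567

Straddling triangles (16 of 40):
  (v4,v8,v5) [+-+] → (-0.606, 1.70009, 0)–(-0.606, 1.46819, 0.272599)  len=0.3579
  (v5,v8,v9) [+--] → (-0.606, 1.46819, 0.272599)–(-0.606, 1.24918, 0.53)  len=0.3380
  (v5,v9,v6) [+-+] → (-0.606, 1.24918, 0.53)–(-0.606, 1.04947, 0.295241)  len=0.3082
  (v6,v9,v10) [+--] → (-0.606, 1.04947, 0.295241)–(-0.606, 0.798336, 0)  len=0.3876
  (v6,v10,v7) [+-+] → (-0.606, 0.798336, 0)–(-0.606, 0.902647, -0.122615)  len=0.1610
  (v7,v10,v11) [+--] → (-0.606, 0.902647, -0.122615)–(-0.606, 1.24918, -0.53)  len=0.5348
  (v7,v11,v4) [+-+] → (-0.606, 1.24918, -0.53)–(-0.606, 1.4172, -0.332495)  len=0.2593
  (v4,v11,v8) [+--] → (-0.606, 1.4172, -0.332495)–(-0.606, 1.70009, 0)  len=0.4366
  (v12,v16,v13) [-+-] → (-0.606, -1.70009, 0)–(-0.606, -1.4172, 0.332495)  len=0.4366
  (v13,v16,v17) [-++] → (-0.606, -1.4172, 0.332495)–(-0.606, -1.24918, 0.53)  len=0.2593
  (v13,v17,v14) [-+-] → (-0.606, -1.24918, 0.53)–(-0.606, -0.902647, 0.122615)  len=0.5348
  (v14,v17,v18) [-++] → (-0.606, -0.902647, 0.122615)–(-0.606, -0.798336, 0)  len=0.1610
  (v14,v18,v15) [-+-] → (-0.606, -0.798336, 0)–(-0.606, -1.04947, -0.295241)  len=0.3876
  (v15,v18,v19) [-++] → (-0.606, -1.04947, -0.295241)–(-0.606, -1.24918, -0.53)  len=0.3082
  (v15,v19,v12) [-+-] → (-0.606, -1.24918, -0.53)–(-0.606, -1.46819, -0.272599)  len=0.3380
  (v12,v19,v16) [-++] → (-0.606, -1.46819, -0.272599)–(-0.606, -1.70009, 0)  len=0.3579

Chained into 2 loop(s):
  loop 1: 8 segments, perimeter = 2.7834
  loop 2: 8 segments, perimeter = 2.7834
Total perimeter = 5.567


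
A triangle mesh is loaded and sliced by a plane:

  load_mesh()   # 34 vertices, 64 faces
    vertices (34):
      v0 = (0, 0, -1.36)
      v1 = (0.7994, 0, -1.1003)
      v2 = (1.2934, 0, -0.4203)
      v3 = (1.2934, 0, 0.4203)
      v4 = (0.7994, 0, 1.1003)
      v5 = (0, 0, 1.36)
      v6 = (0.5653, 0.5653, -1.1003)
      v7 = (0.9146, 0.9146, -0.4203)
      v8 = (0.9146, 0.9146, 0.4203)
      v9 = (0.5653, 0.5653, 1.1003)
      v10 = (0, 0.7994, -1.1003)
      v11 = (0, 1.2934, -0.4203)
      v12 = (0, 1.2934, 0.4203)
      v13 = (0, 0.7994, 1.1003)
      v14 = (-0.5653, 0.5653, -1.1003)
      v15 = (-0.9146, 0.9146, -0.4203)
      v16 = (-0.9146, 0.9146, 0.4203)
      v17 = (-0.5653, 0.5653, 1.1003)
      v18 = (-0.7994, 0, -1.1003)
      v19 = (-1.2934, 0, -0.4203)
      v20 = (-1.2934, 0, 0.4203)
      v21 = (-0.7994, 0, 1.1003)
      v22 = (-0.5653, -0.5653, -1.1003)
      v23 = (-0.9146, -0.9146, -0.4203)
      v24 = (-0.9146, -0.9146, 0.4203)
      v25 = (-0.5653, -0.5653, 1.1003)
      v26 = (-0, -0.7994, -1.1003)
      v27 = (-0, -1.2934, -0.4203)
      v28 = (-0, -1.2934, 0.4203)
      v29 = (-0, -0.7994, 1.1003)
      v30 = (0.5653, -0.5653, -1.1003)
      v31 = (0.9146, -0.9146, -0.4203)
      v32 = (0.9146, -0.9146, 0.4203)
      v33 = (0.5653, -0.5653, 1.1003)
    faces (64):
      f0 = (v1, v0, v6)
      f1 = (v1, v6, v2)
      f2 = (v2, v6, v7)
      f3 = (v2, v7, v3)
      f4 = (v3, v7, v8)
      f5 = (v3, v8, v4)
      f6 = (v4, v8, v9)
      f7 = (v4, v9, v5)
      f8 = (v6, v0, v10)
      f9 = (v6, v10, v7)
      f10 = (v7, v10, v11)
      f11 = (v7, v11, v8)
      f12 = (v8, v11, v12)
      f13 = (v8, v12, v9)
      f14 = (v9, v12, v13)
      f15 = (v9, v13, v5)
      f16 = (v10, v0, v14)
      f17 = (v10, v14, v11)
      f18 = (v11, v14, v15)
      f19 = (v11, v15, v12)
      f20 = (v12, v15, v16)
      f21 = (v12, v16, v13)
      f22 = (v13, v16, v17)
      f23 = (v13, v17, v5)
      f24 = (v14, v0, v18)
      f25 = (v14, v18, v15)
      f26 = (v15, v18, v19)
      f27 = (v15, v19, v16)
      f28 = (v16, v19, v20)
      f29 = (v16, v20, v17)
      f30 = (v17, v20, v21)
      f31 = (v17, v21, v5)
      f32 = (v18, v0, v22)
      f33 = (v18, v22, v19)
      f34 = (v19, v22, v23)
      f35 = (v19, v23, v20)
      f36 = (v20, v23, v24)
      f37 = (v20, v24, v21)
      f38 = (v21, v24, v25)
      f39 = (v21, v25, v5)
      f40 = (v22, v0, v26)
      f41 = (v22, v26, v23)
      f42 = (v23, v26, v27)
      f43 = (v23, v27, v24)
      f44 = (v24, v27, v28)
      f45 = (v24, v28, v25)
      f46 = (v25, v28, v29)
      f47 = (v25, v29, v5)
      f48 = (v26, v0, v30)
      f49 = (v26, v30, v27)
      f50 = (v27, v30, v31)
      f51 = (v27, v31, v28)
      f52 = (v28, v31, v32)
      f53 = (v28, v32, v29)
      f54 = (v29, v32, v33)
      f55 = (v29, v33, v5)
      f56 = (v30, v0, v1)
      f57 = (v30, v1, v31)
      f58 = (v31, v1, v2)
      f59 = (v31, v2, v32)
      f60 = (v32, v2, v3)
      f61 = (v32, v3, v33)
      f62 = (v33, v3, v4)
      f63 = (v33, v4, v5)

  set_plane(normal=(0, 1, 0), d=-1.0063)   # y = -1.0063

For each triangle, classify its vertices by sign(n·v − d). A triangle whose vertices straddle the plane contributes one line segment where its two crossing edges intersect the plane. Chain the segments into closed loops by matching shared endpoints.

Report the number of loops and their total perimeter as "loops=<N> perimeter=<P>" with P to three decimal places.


loops=1 perimeter=4.873

Straddling triangles (10 of 64):
  (v23,v26,v27) [++-] → (0, -1.0063, -0.815498)–(-0.693193, -1.0063, -0.4203)  len=0.7979
  (v23,v27,v24) [+-+] → (-0.693193, -1.0063, -0.4203)–(-0.693193, -1.0063, 0.216807)  len=0.6371
  (v24,v27,v28) [+--] → (-0.693193, -1.0063, 0.216807)–(-0.693193, -1.0063, 0.4203)  len=0.2035
  (v24,v28,v25) [+-+] → (-0.693193, -1.0063, 0.4203)–(-0.222906, -1.0063, 0.688433)  len=0.5414
  (v25,v28,v29) [+-+] → (-0.222906, -1.0063, 0.688433)–(0, -1.0063, 0.815498)  len=0.2566
  (v26,v30,v27) [++-] → (0.222906, -1.0063, -0.688433)–(0, -1.0063, -0.815498)  len=0.2566
  (v27,v30,v31) [-++] → (0.222906, -1.0063, -0.688433)–(0.693193, -1.0063, -0.4203)  len=0.5414
  (v27,v31,v28) [-+-] → (0.693193, -1.0063, -0.4203)–(0.693193, -1.0063, -0.216807)  len=0.2035
  (v28,v31,v32) [-++] → (0.693193, -1.0063, -0.216807)–(0.693193, -1.0063, 0.4203)  len=0.6371
  (v28,v32,v29) [-++] → (0.693193, -1.0063, 0.4203)–(0, -1.0063, 0.815498)  len=0.7979

Chained into 1 loop(s):
  loop 1: 10 segments, perimeter = 4.8729
Total perimeter = 4.873
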